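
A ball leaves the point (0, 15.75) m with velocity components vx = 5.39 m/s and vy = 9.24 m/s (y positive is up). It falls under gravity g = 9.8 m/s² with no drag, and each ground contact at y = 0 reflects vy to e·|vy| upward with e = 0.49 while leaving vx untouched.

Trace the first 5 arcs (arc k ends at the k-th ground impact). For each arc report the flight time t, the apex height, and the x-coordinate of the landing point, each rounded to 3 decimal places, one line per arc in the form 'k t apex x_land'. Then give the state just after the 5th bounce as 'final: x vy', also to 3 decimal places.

1 2.969 20.106 16.000
2 1.985 4.827 26.700
3 0.973 1.159 31.943
4 0.477 0.278 34.512
5 0.234 0.067 35.771
final: 35.771 0.561

Arc 1: start y=15.750, vy=9.240 → t=2.969, apex=20.106, x_land=16.000, impact vy=-19.851
  bounce: vy ← 0.49·19.851 = 9.727
Arc 2: start y=0.000, vy=9.727 → t=1.985, apex=4.827, x_land=26.700, impact vy=-9.727
  bounce: vy ← 0.49·9.727 = 4.766
Arc 3: start y=0.000, vy=4.766 → t=0.973, apex=1.159, x_land=31.943, impact vy=-4.766
  bounce: vy ← 0.49·4.766 = 2.335
Arc 4: start y=0.000, vy=2.335 → t=0.477, apex=0.278, x_land=34.512, impact vy=-2.335
  bounce: vy ← 0.49·2.335 = 1.144
Arc 5: start y=0.000, vy=1.144 → t=0.234, apex=0.067, x_land=35.771, impact vy=-1.144
  bounce: vy ← 0.49·1.144 = 0.561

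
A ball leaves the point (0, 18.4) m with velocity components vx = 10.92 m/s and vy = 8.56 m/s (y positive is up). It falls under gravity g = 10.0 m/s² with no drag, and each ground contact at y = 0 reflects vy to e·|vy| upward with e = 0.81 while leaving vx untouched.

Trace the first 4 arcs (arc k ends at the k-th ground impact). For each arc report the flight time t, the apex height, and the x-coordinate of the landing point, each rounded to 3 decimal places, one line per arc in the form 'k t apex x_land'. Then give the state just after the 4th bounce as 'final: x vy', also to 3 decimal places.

1 2.957 22.064 32.287
2 3.403 14.476 69.448
3 2.756 9.498 99.549
4 2.233 6.231 123.930
final: 123.930 9.043

Arc 1: start y=18.400, vy=8.560 → t=2.957, apex=22.064, x_land=32.287, impact vy=-21.007
  bounce: vy ← 0.81·21.007 = 17.015
Arc 2: start y=0.000, vy=17.015 → t=3.403, apex=14.476, x_land=69.448, impact vy=-17.015
  bounce: vy ← 0.81·17.015 = 13.782
Arc 3: start y=0.000, vy=13.782 → t=2.756, apex=9.498, x_land=99.549, impact vy=-13.782
  bounce: vy ← 0.81·13.782 = 11.164
Arc 4: start y=0.000, vy=11.164 → t=2.233, apex=6.231, x_land=123.930, impact vy=-11.164
  bounce: vy ← 0.81·11.164 = 9.043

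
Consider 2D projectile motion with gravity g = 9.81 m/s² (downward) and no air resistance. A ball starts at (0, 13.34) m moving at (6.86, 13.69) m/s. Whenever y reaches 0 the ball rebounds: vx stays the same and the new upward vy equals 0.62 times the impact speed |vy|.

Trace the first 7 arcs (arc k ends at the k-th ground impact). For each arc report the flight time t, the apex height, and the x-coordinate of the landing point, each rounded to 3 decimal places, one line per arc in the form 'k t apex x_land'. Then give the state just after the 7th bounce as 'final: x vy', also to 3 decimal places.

1 3.556 22.892 24.393
2 2.679 8.800 42.770
3 1.661 3.383 54.164
4 1.030 1.300 61.228
5 0.638 0.500 65.608
6 0.396 0.192 68.323
7 0.245 0.074 70.007
final: 70.007 0.746

Arc 1: start y=13.340, vy=13.690 → t=3.556, apex=22.892, x_land=24.393, impact vy=-21.193
  bounce: vy ← 0.62·21.193 = 13.140
Arc 2: start y=0.000, vy=13.140 → t=2.679, apex=8.800, x_land=42.770, impact vy=-13.140
  bounce: vy ← 0.62·13.140 = 8.147
Arc 3: start y=0.000, vy=8.147 → t=1.661, apex=3.383, x_land=54.164, impact vy=-8.147
  bounce: vy ← 0.62·8.147 = 5.051
Arc 4: start y=0.000, vy=5.051 → t=1.030, apex=1.300, x_land=61.228, impact vy=-5.051
  bounce: vy ← 0.62·5.051 = 3.132
Arc 5: start y=0.000, vy=3.132 → t=0.638, apex=0.500, x_land=65.608, impact vy=-3.132
  bounce: vy ← 0.62·3.132 = 1.942
Arc 6: start y=0.000, vy=1.942 → t=0.396, apex=0.192, x_land=68.323, impact vy=-1.942
  bounce: vy ← 0.62·1.942 = 1.204
Arc 7: start y=0.000, vy=1.204 → t=0.245, apex=0.074, x_land=70.007, impact vy=-1.204
  bounce: vy ← 0.62·1.204 = 0.746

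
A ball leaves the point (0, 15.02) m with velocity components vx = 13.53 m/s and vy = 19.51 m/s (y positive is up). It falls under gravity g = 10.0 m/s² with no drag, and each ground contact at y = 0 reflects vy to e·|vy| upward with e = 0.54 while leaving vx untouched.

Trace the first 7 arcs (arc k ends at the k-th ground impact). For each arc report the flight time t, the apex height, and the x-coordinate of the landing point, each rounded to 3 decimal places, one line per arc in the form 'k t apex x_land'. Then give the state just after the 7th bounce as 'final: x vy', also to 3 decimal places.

Arc 1: start y=15.020, vy=19.510 → t=4.561, apex=34.052, x_land=61.706, impact vy=-26.097
  bounce: vy ← 0.54·26.097 = 14.092
Arc 2: start y=0.000, vy=14.092 → t=2.818, apex=9.930, x_land=99.840, impact vy=-14.092
  bounce: vy ← 0.54·14.092 = 7.610
Arc 3: start y=0.000, vy=7.610 → t=1.522, apex=2.895, x_land=120.432, impact vy=-7.610
  bounce: vy ← 0.54·7.610 = 4.109
Arc 4: start y=0.000, vy=4.109 → t=0.822, apex=0.844, x_land=131.551, impact vy=-4.109
  bounce: vy ← 0.54·4.109 = 2.219
Arc 5: start y=0.000, vy=2.219 → t=0.444, apex=0.246, x_land=137.556, impact vy=-2.219
  bounce: vy ← 0.54·2.219 = 1.198
Arc 6: start y=0.000, vy=1.198 → t=0.240, apex=0.072, x_land=140.799, impact vy=-1.198
  bounce: vy ← 0.54·1.198 = 0.647
Arc 7: start y=0.000, vy=0.647 → t=0.129, apex=0.021, x_land=142.550, impact vy=-0.647
  bounce: vy ← 0.54·0.647 = 0.349

1 4.561 34.052 61.706
2 2.818 9.930 99.840
3 1.522 2.895 120.432
4 0.822 0.844 131.551
5 0.444 0.246 137.556
6 0.240 0.072 140.799
7 0.129 0.021 142.550
final: 142.550 0.349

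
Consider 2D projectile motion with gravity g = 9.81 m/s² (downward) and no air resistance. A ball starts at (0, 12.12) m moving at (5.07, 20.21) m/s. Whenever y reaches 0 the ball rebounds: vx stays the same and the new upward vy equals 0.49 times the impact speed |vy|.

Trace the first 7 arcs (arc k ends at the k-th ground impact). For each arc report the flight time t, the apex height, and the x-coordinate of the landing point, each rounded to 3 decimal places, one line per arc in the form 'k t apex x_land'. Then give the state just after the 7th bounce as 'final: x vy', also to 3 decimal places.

1 4.652 32.938 23.583
2 2.540 7.908 36.459
3 1.244 1.899 42.767
4 0.610 0.456 45.859
5 0.299 0.109 47.374
6 0.146 0.026 48.116
7 0.072 0.006 48.480
final: 48.480 0.172

Arc 1: start y=12.120, vy=20.210 → t=4.652, apex=32.938, x_land=23.583, impact vy=-25.421
  bounce: vy ← 0.49·25.421 = 12.456
Arc 2: start y=0.000, vy=12.456 → t=2.540, apex=7.908, x_land=36.459, impact vy=-12.456
  bounce: vy ← 0.49·12.456 = 6.104
Arc 3: start y=0.000, vy=6.104 → t=1.244, apex=1.899, x_land=42.767, impact vy=-6.104
  bounce: vy ← 0.49·6.104 = 2.991
Arc 4: start y=0.000, vy=2.991 → t=0.610, apex=0.456, x_land=45.859, impact vy=-2.991
  bounce: vy ← 0.49·2.991 = 1.465
Arc 5: start y=0.000, vy=1.465 → t=0.299, apex=0.109, x_land=47.374, impact vy=-1.465
  bounce: vy ← 0.49·1.465 = 0.718
Arc 6: start y=0.000, vy=0.718 → t=0.146, apex=0.026, x_land=48.116, impact vy=-0.718
  bounce: vy ← 0.49·0.718 = 0.352
Arc 7: start y=0.000, vy=0.352 → t=0.072, apex=0.006, x_land=48.480, impact vy=-0.352
  bounce: vy ← 0.49·0.352 = 0.172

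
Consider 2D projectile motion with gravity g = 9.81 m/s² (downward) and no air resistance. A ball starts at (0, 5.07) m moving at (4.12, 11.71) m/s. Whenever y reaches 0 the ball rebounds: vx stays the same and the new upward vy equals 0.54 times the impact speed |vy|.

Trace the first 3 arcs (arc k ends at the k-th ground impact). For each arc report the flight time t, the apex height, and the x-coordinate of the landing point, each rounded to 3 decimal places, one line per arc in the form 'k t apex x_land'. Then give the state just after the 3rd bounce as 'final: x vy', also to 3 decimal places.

1 2.762 12.059 11.378
2 1.693 3.516 18.355
3 0.914 1.025 22.122
final: 22.122 2.422

Arc 1: start y=5.070, vy=11.710 → t=2.762, apex=12.059, x_land=11.378, impact vy=-15.382
  bounce: vy ← 0.54·15.382 = 8.306
Arc 2: start y=0.000, vy=8.306 → t=1.693, apex=3.516, x_land=18.355, impact vy=-8.306
  bounce: vy ← 0.54·8.306 = 4.485
Arc 3: start y=0.000, vy=4.485 → t=0.914, apex=1.025, x_land=22.122, impact vy=-4.485
  bounce: vy ← 0.54·4.485 = 2.422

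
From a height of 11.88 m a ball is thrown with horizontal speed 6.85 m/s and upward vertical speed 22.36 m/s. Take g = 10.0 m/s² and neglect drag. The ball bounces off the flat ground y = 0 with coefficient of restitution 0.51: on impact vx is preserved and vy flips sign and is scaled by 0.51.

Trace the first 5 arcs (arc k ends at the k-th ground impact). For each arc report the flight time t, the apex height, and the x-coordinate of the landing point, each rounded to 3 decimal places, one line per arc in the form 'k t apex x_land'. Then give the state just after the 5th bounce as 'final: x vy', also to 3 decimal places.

Arc 1: start y=11.880, vy=22.360 → t=4.952, apex=36.878, x_land=33.920, impact vy=-27.158
  bounce: vy ← 0.51·27.158 = 13.851
Arc 2: start y=0.000, vy=13.851 → t=2.770, apex=9.592, x_land=52.895, impact vy=-13.851
  bounce: vy ← 0.51·13.851 = 7.064
Arc 3: start y=0.000, vy=7.064 → t=1.413, apex=2.495, x_land=62.573, impact vy=-7.064
  bounce: vy ← 0.51·7.064 = 3.603
Arc 4: start y=0.000, vy=3.603 → t=0.721, apex=0.649, x_land=67.508, impact vy=-3.603
  bounce: vy ← 0.51·3.603 = 1.837
Arc 5: start y=0.000, vy=1.837 → t=0.367, apex=0.169, x_land=70.026, impact vy=-1.837
  bounce: vy ← 0.51·1.837 = 0.937

1 4.952 36.878 33.920
2 2.770 9.592 52.895
3 1.413 2.495 62.573
4 0.721 0.649 67.508
5 0.367 0.169 70.026
final: 70.026 0.937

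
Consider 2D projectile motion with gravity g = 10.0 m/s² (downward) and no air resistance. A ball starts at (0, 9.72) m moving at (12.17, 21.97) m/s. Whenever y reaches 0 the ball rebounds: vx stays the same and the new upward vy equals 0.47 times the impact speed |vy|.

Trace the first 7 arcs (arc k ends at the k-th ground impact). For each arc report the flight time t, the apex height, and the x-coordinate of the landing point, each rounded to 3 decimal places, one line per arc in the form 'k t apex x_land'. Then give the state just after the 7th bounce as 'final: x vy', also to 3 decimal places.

Arc 1: start y=9.720, vy=21.970 → t=4.799, apex=33.854, x_land=58.405, impact vy=-26.021
  bounce: vy ← 0.47·26.021 = 12.230
Arc 2: start y=0.000, vy=12.230 → t=2.446, apex=7.478, x_land=88.172, impact vy=-12.230
  bounce: vy ← 0.47·12.230 = 5.748
Arc 3: start y=0.000, vy=5.748 → t=1.150, apex=1.652, x_land=102.163, impact vy=-5.748
  bounce: vy ← 0.47·5.748 = 2.702
Arc 4: start y=0.000, vy=2.702 → t=0.540, apex=0.365, x_land=108.738, impact vy=-2.702
  bounce: vy ← 0.47·2.702 = 1.270
Arc 5: start y=0.000, vy=1.270 → t=0.254, apex=0.081, x_land=111.829, impact vy=-1.270
  bounce: vy ← 0.47·1.270 = 0.597
Arc 6: start y=0.000, vy=0.597 → t=0.119, apex=0.018, x_land=113.281, impact vy=-0.597
  bounce: vy ← 0.47·0.597 = 0.280
Arc 7: start y=0.000, vy=0.280 → t=0.056, apex=0.004, x_land=113.964, impact vy=-0.280
  bounce: vy ← 0.47·0.280 = 0.132

1 4.799 33.854 58.405
2 2.446 7.478 88.172
3 1.150 1.652 102.163
4 0.540 0.365 108.738
5 0.254 0.081 111.829
6 0.119 0.018 113.281
7 0.056 0.004 113.964
final: 113.964 0.132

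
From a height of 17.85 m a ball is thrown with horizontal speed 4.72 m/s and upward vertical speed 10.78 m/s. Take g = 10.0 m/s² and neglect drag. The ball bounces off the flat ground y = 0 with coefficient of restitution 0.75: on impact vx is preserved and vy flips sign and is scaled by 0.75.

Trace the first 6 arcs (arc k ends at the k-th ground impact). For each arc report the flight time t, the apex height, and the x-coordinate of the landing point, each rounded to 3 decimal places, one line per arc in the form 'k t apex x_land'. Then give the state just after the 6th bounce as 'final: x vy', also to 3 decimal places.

1 3.253 23.660 15.356
2 3.263 13.309 30.757
3 2.447 7.486 42.308
4 1.835 4.211 50.971
5 1.377 2.369 57.469
6 1.032 1.332 62.342
final: 62.342 3.872

Arc 1: start y=17.850, vy=10.780 → t=3.253, apex=23.660, x_land=15.356, impact vy=-21.753
  bounce: vy ← 0.75·21.753 = 16.315
Arc 2: start y=0.000, vy=16.315 → t=3.263, apex=13.309, x_land=30.757, impact vy=-16.315
  bounce: vy ← 0.75·16.315 = 12.236
Arc 3: start y=0.000, vy=12.236 → t=2.447, apex=7.486, x_land=42.308, impact vy=-12.236
  bounce: vy ← 0.75·12.236 = 9.177
Arc 4: start y=0.000, vy=9.177 → t=1.835, apex=4.211, x_land=50.971, impact vy=-9.177
  bounce: vy ← 0.75·9.177 = 6.883
Arc 5: start y=0.000, vy=6.883 → t=1.377, apex=2.369, x_land=57.469, impact vy=-6.883
  bounce: vy ← 0.75·6.883 = 5.162
Arc 6: start y=0.000, vy=5.162 → t=1.032, apex=1.332, x_land=62.342, impact vy=-5.162
  bounce: vy ← 0.75·5.162 = 3.872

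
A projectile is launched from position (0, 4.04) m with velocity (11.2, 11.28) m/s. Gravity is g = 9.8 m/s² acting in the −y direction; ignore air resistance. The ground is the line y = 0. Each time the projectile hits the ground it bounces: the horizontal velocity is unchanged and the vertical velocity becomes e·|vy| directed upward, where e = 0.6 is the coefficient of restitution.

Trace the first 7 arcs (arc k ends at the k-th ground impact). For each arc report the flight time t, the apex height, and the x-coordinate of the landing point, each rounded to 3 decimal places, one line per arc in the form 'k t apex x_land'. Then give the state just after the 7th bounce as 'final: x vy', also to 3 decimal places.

1 2.617 10.532 29.311
2 1.759 3.791 49.015
3 1.056 1.365 60.838
4 0.633 0.491 67.931
5 0.380 0.177 72.187
6 0.228 0.064 74.741
7 0.137 0.023 76.273
final: 76.273 0.402

Arc 1: start y=4.040, vy=11.280 → t=2.617, apex=10.532, x_land=29.311, impact vy=-14.367
  bounce: vy ← 0.6·14.367 = 8.620
Arc 2: start y=0.000, vy=8.620 → t=1.759, apex=3.791, x_land=49.015, impact vy=-8.620
  bounce: vy ← 0.6·8.620 = 5.172
Arc 3: start y=0.000, vy=5.172 → t=1.056, apex=1.365, x_land=60.838, impact vy=-5.172
  bounce: vy ← 0.6·5.172 = 3.103
Arc 4: start y=0.000, vy=3.103 → t=0.633, apex=0.491, x_land=67.931, impact vy=-3.103
  bounce: vy ← 0.6·3.103 = 1.862
Arc 5: start y=0.000, vy=1.862 → t=0.380, apex=0.177, x_land=72.187, impact vy=-1.862
  bounce: vy ← 0.6·1.862 = 1.117
Arc 6: start y=0.000, vy=1.117 → t=0.228, apex=0.064, x_land=74.741, impact vy=-1.117
  bounce: vy ← 0.6·1.117 = 0.670
Arc 7: start y=0.000, vy=0.670 → t=0.137, apex=0.023, x_land=76.273, impact vy=-0.670
  bounce: vy ← 0.6·0.670 = 0.402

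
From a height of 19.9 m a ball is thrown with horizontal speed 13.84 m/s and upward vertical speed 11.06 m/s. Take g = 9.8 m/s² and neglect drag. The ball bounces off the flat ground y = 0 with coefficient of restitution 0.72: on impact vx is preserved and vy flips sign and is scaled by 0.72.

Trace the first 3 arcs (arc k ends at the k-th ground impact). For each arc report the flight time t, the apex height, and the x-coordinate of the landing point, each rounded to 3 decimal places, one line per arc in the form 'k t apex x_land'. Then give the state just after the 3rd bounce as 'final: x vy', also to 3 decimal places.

Arc 1: start y=19.900, vy=11.060 → t=3.438, apex=26.141, x_land=47.586, impact vy=-22.635
  bounce: vy ← 0.72·22.635 = 16.298
Arc 2: start y=0.000, vy=16.298 → t=3.326, apex=13.551, x_land=93.618, impact vy=-16.298
  bounce: vy ← 0.72·16.298 = 11.734
Arc 3: start y=0.000, vy=11.734 → t=2.395, apex=7.025, x_land=126.762, impact vy=-11.734
  bounce: vy ← 0.72·11.734 = 8.449

1 3.438 26.141 47.586
2 3.326 13.551 93.618
3 2.395 7.025 126.762
final: 126.762 8.449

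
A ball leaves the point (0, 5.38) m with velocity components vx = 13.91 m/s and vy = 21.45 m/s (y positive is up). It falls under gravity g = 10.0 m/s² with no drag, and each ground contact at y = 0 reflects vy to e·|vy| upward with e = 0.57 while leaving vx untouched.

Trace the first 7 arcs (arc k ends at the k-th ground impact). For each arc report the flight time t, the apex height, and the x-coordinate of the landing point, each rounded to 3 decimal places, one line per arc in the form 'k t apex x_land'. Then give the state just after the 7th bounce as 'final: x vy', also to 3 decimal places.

1 4.528 28.385 62.980
2 2.716 9.222 100.762
3 1.548 2.996 122.298
4 0.883 0.974 134.574
5 0.503 0.316 141.571
6 0.287 0.103 145.559
7 0.163 0.033 147.833
final: 147.833 0.466

Arc 1: start y=5.380, vy=21.450 → t=4.528, apex=28.385, x_land=62.980, impact vy=-23.827
  bounce: vy ← 0.57·23.827 = 13.581
Arc 2: start y=0.000, vy=13.581 → t=2.716, apex=9.222, x_land=100.762, impact vy=-13.581
  bounce: vy ← 0.57·13.581 = 7.741
Arc 3: start y=0.000, vy=7.741 → t=1.548, apex=2.996, x_land=122.298, impact vy=-7.741
  bounce: vy ← 0.57·7.741 = 4.413
Arc 4: start y=0.000, vy=4.413 → t=0.883, apex=0.974, x_land=134.574, impact vy=-4.413
  bounce: vy ← 0.57·4.413 = 2.515
Arc 5: start y=0.000, vy=2.515 → t=0.503, apex=0.316, x_land=141.571, impact vy=-2.515
  bounce: vy ← 0.57·2.515 = 1.434
Arc 6: start y=0.000, vy=1.434 → t=0.287, apex=0.103, x_land=145.559, impact vy=-1.434
  bounce: vy ← 0.57·1.434 = 0.817
Arc 7: start y=0.000, vy=0.817 → t=0.163, apex=0.033, x_land=147.833, impact vy=-0.817
  bounce: vy ← 0.57·0.817 = 0.466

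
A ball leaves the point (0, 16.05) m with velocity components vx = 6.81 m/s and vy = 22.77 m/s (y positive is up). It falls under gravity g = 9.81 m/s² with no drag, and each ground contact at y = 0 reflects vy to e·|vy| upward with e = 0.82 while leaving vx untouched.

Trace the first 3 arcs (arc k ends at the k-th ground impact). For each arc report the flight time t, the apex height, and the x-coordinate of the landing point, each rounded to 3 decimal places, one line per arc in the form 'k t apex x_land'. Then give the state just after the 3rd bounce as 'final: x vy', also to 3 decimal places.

1 5.264 42.476 35.847
2 4.826 28.561 68.712
3 3.957 19.204 95.662
final: 95.662 15.917

Arc 1: start y=16.050, vy=22.770 → t=5.264, apex=42.476, x_land=35.847, impact vy=-28.868
  bounce: vy ← 0.82·28.868 = 23.672
Arc 2: start y=0.000, vy=23.672 → t=4.826, apex=28.561, x_land=68.712, impact vy=-23.672
  bounce: vy ← 0.82·23.672 = 19.411
Arc 3: start y=0.000, vy=19.411 → t=3.957, apex=19.204, x_land=95.662, impact vy=-19.411
  bounce: vy ← 0.82·19.411 = 15.917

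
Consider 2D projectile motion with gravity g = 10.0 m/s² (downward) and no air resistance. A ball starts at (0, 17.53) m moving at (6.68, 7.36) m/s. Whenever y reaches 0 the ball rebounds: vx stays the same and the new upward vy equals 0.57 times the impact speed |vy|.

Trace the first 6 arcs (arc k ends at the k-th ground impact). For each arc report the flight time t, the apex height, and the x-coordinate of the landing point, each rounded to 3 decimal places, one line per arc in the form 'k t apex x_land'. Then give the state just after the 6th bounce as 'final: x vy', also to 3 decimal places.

Arc 1: start y=17.530, vy=7.360 → t=2.748, apex=20.238, x_land=18.356, impact vy=-20.119
  bounce: vy ← 0.57·20.119 = 11.468
Arc 2: start y=0.000, vy=11.468 → t=2.294, apex=6.575, x_land=33.677, impact vy=-11.468
  bounce: vy ← 0.57·11.468 = 6.537
Arc 3: start y=0.000, vy=6.537 → t=1.307, apex=2.136, x_land=42.410, impact vy=-6.537
  bounce: vy ← 0.57·6.537 = 3.726
Arc 4: start y=0.000, vy=3.726 → t=0.745, apex=0.694, x_land=47.388, impact vy=-3.726
  bounce: vy ← 0.57·3.726 = 2.124
Arc 5: start y=0.000, vy=2.124 → t=0.425, apex=0.226, x_land=50.225, impact vy=-2.124
  bounce: vy ← 0.57·2.124 = 1.211
Arc 6: start y=0.000, vy=1.211 → t=0.242, apex=0.073, x_land=51.842, impact vy=-1.211
  bounce: vy ← 0.57·1.211 = 0.690

1 2.748 20.238 18.356
2 2.294 6.575 33.677
3 1.307 2.136 42.410
4 0.745 0.694 47.388
5 0.425 0.226 50.225
6 0.242 0.073 51.842
final: 51.842 0.690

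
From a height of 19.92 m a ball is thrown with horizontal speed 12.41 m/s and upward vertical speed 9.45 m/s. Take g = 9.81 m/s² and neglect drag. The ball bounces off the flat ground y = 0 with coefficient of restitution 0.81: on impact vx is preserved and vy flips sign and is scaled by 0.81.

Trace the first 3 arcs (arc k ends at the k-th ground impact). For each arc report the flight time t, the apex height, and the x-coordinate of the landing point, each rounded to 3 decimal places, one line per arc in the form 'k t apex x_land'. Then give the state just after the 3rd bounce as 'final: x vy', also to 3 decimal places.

Arc 1: start y=19.920, vy=9.450 → t=3.197, apex=24.472, x_land=39.674, impact vy=-21.912
  bounce: vy ← 0.81·21.912 = 17.749
Arc 2: start y=0.000, vy=17.749 → t=3.618, apex=16.056, x_land=84.579, impact vy=-17.749
  bounce: vy ← 0.81·17.749 = 14.376
Arc 3: start y=0.000, vy=14.376 → t=2.931, apex=10.534, x_land=120.953, impact vy=-14.376
  bounce: vy ← 0.81·14.376 = 11.645

1 3.197 24.472 39.674
2 3.618 16.056 84.579
3 2.931 10.534 120.953
final: 120.953 11.645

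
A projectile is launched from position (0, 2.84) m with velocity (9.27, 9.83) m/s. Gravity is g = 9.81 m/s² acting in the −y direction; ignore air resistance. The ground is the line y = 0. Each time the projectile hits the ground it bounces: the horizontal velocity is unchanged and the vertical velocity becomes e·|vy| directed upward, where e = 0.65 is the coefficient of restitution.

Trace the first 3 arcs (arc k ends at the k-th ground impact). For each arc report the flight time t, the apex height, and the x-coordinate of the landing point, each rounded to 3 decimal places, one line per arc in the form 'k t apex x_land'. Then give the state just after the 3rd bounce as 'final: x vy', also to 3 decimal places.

Arc 1: start y=2.840, vy=9.830 → t=2.260, apex=7.765, x_land=20.952, impact vy=-12.343
  bounce: vy ← 0.65·12.343 = 8.023
Arc 2: start y=0.000, vy=8.023 → t=1.636, apex=3.281, x_land=36.115, impact vy=-8.023
  bounce: vy ← 0.65·8.023 = 5.215
Arc 3: start y=0.000, vy=5.215 → t=1.063, apex=1.386, x_land=45.971, impact vy=-5.215
  bounce: vy ← 0.65·5.215 = 3.390

1 2.260 7.765 20.952
2 1.636 3.281 36.115
3 1.063 1.386 45.971
final: 45.971 3.390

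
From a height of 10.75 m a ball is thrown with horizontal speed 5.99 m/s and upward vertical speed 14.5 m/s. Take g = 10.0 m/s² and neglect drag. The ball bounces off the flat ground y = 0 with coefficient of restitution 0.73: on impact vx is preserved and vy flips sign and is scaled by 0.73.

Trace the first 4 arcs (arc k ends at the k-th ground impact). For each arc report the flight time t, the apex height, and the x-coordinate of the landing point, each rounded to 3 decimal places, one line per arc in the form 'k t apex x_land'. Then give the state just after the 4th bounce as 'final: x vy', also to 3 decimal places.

Arc 1: start y=10.750, vy=14.500 → t=3.512, apex=21.262, x_land=21.038, impact vy=-20.622
  bounce: vy ← 0.73·20.622 = 15.054
Arc 2: start y=0.000, vy=15.054 → t=3.011, apex=11.331, x_land=39.072, impact vy=-15.054
  bounce: vy ← 0.73·15.054 = 10.989
Arc 3: start y=0.000, vy=10.989 → t=2.198, apex=6.038, x_land=52.237, impact vy=-10.989
  bounce: vy ← 0.73·10.989 = 8.022
Arc 4: start y=0.000, vy=8.022 → t=1.604, apex=3.218, x_land=61.848, impact vy=-8.022
  bounce: vy ← 0.73·8.022 = 5.856

1 3.512 21.262 21.038
2 3.011 11.331 39.072
3 2.198 6.038 52.237
4 1.604 3.218 61.848
final: 61.848 5.856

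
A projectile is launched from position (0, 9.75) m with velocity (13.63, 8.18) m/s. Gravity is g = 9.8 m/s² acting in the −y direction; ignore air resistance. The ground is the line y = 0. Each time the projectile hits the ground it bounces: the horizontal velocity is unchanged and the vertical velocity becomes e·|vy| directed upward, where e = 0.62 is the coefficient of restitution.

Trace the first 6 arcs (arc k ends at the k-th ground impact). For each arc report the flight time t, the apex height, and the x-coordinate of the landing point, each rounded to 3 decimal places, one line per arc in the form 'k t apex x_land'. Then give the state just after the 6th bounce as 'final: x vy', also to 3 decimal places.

Arc 1: start y=9.750, vy=8.180 → t=2.474, apex=13.164, x_land=33.717, impact vy=-16.063
  bounce: vy ← 0.62·16.063 = 9.959
Arc 2: start y=0.000, vy=9.959 → t=2.032, apex=5.060, x_land=61.419, impact vy=-9.959
  bounce: vy ← 0.62·9.959 = 6.175
Arc 3: start y=0.000, vy=6.175 → t=1.260, apex=1.945, x_land=78.595, impact vy=-6.175
  bounce: vy ← 0.62·6.175 = 3.828
Arc 4: start y=0.000, vy=3.828 → t=0.781, apex=0.748, x_land=89.243, impact vy=-3.828
  bounce: vy ← 0.62·3.828 = 2.373
Arc 5: start y=0.000, vy=2.373 → t=0.484, apex=0.287, x_land=95.845, impact vy=-2.373
  bounce: vy ← 0.62·2.373 = 1.472
Arc 6: start y=0.000, vy=1.472 → t=0.300, apex=0.110, x_land=99.939, impact vy=-1.472
  bounce: vy ← 0.62·1.472 = 0.912

1 2.474 13.164 33.717
2 2.032 5.060 61.419
3 1.260 1.945 78.595
4 0.781 0.748 89.243
5 0.484 0.287 95.845
6 0.300 0.110 99.939
final: 99.939 0.912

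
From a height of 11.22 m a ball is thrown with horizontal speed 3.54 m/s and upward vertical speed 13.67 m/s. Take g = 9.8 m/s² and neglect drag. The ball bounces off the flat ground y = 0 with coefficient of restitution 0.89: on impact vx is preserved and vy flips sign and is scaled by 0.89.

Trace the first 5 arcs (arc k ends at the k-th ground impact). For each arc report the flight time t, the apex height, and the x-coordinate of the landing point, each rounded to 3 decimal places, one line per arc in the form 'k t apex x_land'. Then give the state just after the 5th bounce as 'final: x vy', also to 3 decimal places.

1 3.453 20.754 12.223
2 3.663 16.439 25.192
3 3.260 13.022 36.733
4 2.902 10.314 47.005
5 2.583 8.170 56.147
final: 56.147 11.262

Arc 1: start y=11.220, vy=13.670 → t=3.453, apex=20.754, x_land=12.223, impact vy=-20.169
  bounce: vy ← 0.89·20.169 = 17.950
Arc 2: start y=0.000, vy=17.950 → t=3.663, apex=16.439, x_land=25.192, impact vy=-17.950
  bounce: vy ← 0.89·17.950 = 15.976
Arc 3: start y=0.000, vy=15.976 → t=3.260, apex=13.022, x_land=36.733, impact vy=-15.976
  bounce: vy ← 0.89·15.976 = 14.218
Arc 4: start y=0.000, vy=14.218 → t=2.902, apex=10.314, x_land=47.005, impact vy=-14.218
  bounce: vy ← 0.89·14.218 = 12.654
Arc 5: start y=0.000, vy=12.654 → t=2.583, apex=8.170, x_land=56.147, impact vy=-12.654
  bounce: vy ← 0.89·12.654 = 11.262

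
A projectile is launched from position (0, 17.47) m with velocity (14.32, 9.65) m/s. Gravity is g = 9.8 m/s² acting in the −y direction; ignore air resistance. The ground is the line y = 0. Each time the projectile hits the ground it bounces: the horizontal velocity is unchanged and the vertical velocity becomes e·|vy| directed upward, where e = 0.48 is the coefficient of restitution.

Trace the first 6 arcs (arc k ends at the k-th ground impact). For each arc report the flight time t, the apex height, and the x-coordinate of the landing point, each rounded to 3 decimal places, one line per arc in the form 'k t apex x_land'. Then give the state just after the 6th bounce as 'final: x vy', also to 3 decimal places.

1 3.114 22.221 44.596
2 2.044 5.120 73.871
3 0.981 1.180 87.923
4 0.471 0.272 94.668
5 0.226 0.063 97.906
6 0.109 0.014 99.460
final: 99.460 0.255

Arc 1: start y=17.470, vy=9.650 → t=3.114, apex=22.221, x_land=44.596, impact vy=-20.869
  bounce: vy ← 0.48·20.869 = 10.017
Arc 2: start y=0.000, vy=10.017 → t=2.044, apex=5.120, x_land=73.871, impact vy=-10.017
  bounce: vy ← 0.48·10.017 = 4.808
Arc 3: start y=0.000, vy=4.808 → t=0.981, apex=1.180, x_land=87.923, impact vy=-4.808
  bounce: vy ← 0.48·4.808 = 2.308
Arc 4: start y=0.000, vy=2.308 → t=0.471, apex=0.272, x_land=94.668, impact vy=-2.308
  bounce: vy ← 0.48·2.308 = 1.108
Arc 5: start y=0.000, vy=1.108 → t=0.226, apex=0.063, x_land=97.906, impact vy=-1.108
  bounce: vy ← 0.48·1.108 = 0.532
Arc 6: start y=0.000, vy=0.532 → t=0.109, apex=0.014, x_land=99.460, impact vy=-0.532
  bounce: vy ← 0.48·0.532 = 0.255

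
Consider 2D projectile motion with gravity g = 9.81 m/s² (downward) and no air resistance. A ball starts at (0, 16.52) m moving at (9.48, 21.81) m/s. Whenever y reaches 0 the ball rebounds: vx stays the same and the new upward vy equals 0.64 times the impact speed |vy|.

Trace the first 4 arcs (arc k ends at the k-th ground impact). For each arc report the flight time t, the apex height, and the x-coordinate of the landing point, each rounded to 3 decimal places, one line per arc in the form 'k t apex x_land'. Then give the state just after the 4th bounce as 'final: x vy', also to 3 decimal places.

1 5.106 40.764 48.406
2 3.690 16.697 83.387
3 2.362 6.839 105.776
4 1.511 2.801 120.104
final: 120.104 4.745

Arc 1: start y=16.520, vy=21.810 → t=5.106, apex=40.764, x_land=48.406, impact vy=-28.281
  bounce: vy ← 0.64·28.281 = 18.100
Arc 2: start y=0.000, vy=18.100 → t=3.690, apex=16.697, x_land=83.387, impact vy=-18.100
  bounce: vy ← 0.64·18.100 = 11.584
Arc 3: start y=0.000, vy=11.584 → t=2.362, apex=6.839, x_land=105.776, impact vy=-11.584
  bounce: vy ← 0.64·11.584 = 7.414
Arc 4: start y=0.000, vy=7.414 → t=1.511, apex=2.801, x_land=120.104, impact vy=-7.414
  bounce: vy ← 0.64·7.414 = 4.745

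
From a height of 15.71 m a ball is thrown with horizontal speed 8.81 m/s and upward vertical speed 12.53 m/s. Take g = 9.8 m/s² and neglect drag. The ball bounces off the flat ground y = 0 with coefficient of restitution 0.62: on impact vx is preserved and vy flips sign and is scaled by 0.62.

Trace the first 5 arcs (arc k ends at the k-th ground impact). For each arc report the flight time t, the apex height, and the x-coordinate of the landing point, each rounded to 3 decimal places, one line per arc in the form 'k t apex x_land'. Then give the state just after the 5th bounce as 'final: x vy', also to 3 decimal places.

1 3.479 23.720 30.648
2 2.728 9.118 54.684
3 1.692 3.505 69.586
4 1.049 1.347 78.825
5 0.650 0.518 84.554
final: 84.554 1.975

Arc 1: start y=15.710, vy=12.530 → t=3.479, apex=23.720, x_land=30.648, impact vy=-21.562
  bounce: vy ← 0.62·21.562 = 13.368
Arc 2: start y=0.000, vy=13.368 → t=2.728, apex=9.118, x_land=54.684, impact vy=-13.368
  bounce: vy ← 0.62·13.368 = 8.288
Arc 3: start y=0.000, vy=8.288 → t=1.692, apex=3.505, x_land=69.586, impact vy=-8.288
  bounce: vy ← 0.62·8.288 = 5.139
Arc 4: start y=0.000, vy=5.139 → t=1.049, apex=1.347, x_land=78.825, impact vy=-5.139
  bounce: vy ← 0.62·5.139 = 3.186
Arc 5: start y=0.000, vy=3.186 → t=0.650, apex=0.518, x_land=84.554, impact vy=-3.186
  bounce: vy ← 0.62·3.186 = 1.975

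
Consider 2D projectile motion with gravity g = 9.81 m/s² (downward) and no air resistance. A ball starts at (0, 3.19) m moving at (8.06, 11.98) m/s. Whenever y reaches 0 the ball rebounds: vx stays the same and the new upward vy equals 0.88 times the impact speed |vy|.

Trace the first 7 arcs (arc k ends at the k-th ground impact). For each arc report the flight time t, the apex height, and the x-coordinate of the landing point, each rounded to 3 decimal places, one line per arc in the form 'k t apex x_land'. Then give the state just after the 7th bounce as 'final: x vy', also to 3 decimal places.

Arc 1: start y=3.190, vy=11.980 → t=2.685, apex=10.505, x_land=21.638, impact vy=-14.356
  bounce: vy ← 0.88·14.356 = 12.634
Arc 2: start y=0.000, vy=12.634 → t=2.576, apex=8.135, x_land=42.398, impact vy=-12.634
  bounce: vy ← 0.88·12.634 = 11.118
Arc 3: start y=0.000, vy=11.118 → t=2.267, apex=6.300, x_land=60.667, impact vy=-11.118
  bounce: vy ← 0.88·11.118 = 9.784
Arc 4: start y=0.000, vy=9.784 → t=1.995, apex=4.879, x_land=76.744, impact vy=-9.784
  bounce: vy ← 0.88·9.784 = 8.610
Arc 5: start y=0.000, vy=8.610 → t=1.755, apex=3.778, x_land=90.891, impact vy=-8.610
  bounce: vy ← 0.88·8.610 = 7.576
Arc 6: start y=0.000, vy=7.576 → t=1.545, apex=2.926, x_land=103.341, impact vy=-7.576
  bounce: vy ← 0.88·7.576 = 6.667
Arc 7: start y=0.000, vy=6.667 → t=1.359, apex=2.266, x_land=114.296, impact vy=-6.667
  bounce: vy ← 0.88·6.667 = 5.867

1 2.685 10.505 21.638
2 2.576 8.135 42.398
3 2.267 6.300 60.667
4 1.995 4.879 76.744
5 1.755 3.778 90.891
6 1.545 2.926 103.341
7 1.359 2.266 114.296
final: 114.296 5.867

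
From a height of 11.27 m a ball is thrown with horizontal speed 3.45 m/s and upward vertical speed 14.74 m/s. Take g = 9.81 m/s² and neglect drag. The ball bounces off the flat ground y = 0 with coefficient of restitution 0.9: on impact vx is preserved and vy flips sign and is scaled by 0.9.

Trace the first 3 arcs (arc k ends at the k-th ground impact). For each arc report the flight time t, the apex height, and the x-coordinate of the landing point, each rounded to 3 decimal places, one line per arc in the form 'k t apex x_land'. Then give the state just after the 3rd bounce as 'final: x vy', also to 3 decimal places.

1 3.637 22.344 12.547
2 3.842 18.098 25.801
3 3.458 14.660 37.730
final: 37.730 15.264

Arc 1: start y=11.270, vy=14.740 → t=3.637, apex=22.344, x_land=12.547, impact vy=-20.938
  bounce: vy ← 0.9·20.938 = 18.844
Arc 2: start y=0.000, vy=18.844 → t=3.842, apex=18.098, x_land=25.801, impact vy=-18.844
  bounce: vy ← 0.9·18.844 = 16.959
Arc 3: start y=0.000, vy=16.959 → t=3.458, apex=14.660, x_land=37.730, impact vy=-16.959
  bounce: vy ← 0.9·16.959 = 15.264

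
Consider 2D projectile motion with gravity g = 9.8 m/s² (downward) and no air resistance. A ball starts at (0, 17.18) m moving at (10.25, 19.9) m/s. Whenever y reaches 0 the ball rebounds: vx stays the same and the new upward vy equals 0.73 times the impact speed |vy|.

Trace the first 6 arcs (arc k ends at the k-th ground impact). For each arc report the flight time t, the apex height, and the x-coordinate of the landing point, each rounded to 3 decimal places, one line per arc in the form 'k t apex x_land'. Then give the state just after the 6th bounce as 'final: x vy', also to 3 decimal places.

1 4.793 37.385 49.126
2 4.033 19.922 90.462
3 2.944 10.617 120.637
4 2.149 5.658 142.664
5 1.569 3.015 158.745
6 1.145 1.607 170.483
final: 170.483 4.096

Arc 1: start y=17.180, vy=19.900 → t=4.793, apex=37.385, x_land=49.126, impact vy=-27.069
  bounce: vy ← 0.73·27.069 = 19.760
Arc 2: start y=0.000, vy=19.760 → t=4.033, apex=19.922, x_land=90.462, impact vy=-19.760
  bounce: vy ← 0.73·19.760 = 14.425
Arc 3: start y=0.000, vy=14.425 → t=2.944, apex=10.617, x_land=120.637, impact vy=-14.425
  bounce: vy ← 0.73·14.425 = 10.530
Arc 4: start y=0.000, vy=10.530 → t=2.149, apex=5.658, x_land=142.664, impact vy=-10.530
  bounce: vy ← 0.73·10.530 = 7.687
Arc 5: start y=0.000, vy=7.687 → t=1.569, apex=3.015, x_land=158.745, impact vy=-7.687
  bounce: vy ← 0.73·7.687 = 5.612
Arc 6: start y=0.000, vy=5.612 → t=1.145, apex=1.607, x_land=170.483, impact vy=-5.612
  bounce: vy ← 0.73·5.612 = 4.096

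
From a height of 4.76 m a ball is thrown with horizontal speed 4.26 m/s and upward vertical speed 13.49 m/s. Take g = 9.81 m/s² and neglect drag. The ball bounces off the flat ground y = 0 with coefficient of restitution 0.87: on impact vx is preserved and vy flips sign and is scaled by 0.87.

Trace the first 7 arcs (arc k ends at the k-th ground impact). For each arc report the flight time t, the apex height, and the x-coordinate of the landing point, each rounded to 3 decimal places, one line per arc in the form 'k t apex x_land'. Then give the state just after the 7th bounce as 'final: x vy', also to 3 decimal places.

Arc 1: start y=4.760, vy=13.490 → t=3.067, apex=14.035, x_land=13.064, impact vy=-16.594
  bounce: vy ← 0.87·16.594 = 14.437
Arc 2: start y=0.000, vy=14.437 → t=2.943, apex=10.623, x_land=25.603, impact vy=-14.437
  bounce: vy ← 0.87·14.437 = 12.560
Arc 3: start y=0.000, vy=12.560 → t=2.561, apex=8.041, x_land=36.511, impact vy=-12.560
  bounce: vy ← 0.87·12.560 = 10.927
Arc 4: start y=0.000, vy=10.927 → t=2.228, apex=6.086, x_land=46.002, impact vy=-10.927
  bounce: vy ← 0.87·10.927 = 9.507
Arc 5: start y=0.000, vy=9.507 → t=1.938, apex=4.607, x_land=54.259, impact vy=-9.507
  bounce: vy ← 0.87·9.507 = 8.271
Arc 6: start y=0.000, vy=8.271 → t=1.686, apex=3.487, x_land=61.442, impact vy=-8.271
  bounce: vy ← 0.87·8.271 = 7.196
Arc 7: start y=0.000, vy=7.196 → t=1.467, apex=2.639, x_land=67.691, impact vy=-7.196
  bounce: vy ← 0.87·7.196 = 6.260

1 3.067 14.035 13.064
2 2.943 10.623 25.603
3 2.561 8.041 36.511
4 2.228 6.086 46.002
5 1.938 4.607 54.259
6 1.686 3.487 61.442
7 1.467 2.639 67.691
final: 67.691 6.260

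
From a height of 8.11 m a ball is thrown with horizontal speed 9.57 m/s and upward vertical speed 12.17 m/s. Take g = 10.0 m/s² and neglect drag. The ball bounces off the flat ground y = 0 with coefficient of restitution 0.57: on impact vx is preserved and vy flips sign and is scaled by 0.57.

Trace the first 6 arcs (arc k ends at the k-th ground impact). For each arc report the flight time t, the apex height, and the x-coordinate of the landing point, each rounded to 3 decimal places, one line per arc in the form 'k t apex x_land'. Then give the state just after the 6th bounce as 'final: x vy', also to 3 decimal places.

1 2.979 15.515 28.505
2 2.008 5.041 47.723
3 1.145 1.638 58.677
4 0.652 0.532 64.921
5 0.372 0.173 68.481
6 0.212 0.056 70.509
final: 70.509 0.604

Arc 1: start y=8.110, vy=12.170 → t=2.979, apex=15.515, x_land=28.505, impact vy=-17.616
  bounce: vy ← 0.57·17.616 = 10.041
Arc 2: start y=0.000, vy=10.041 → t=2.008, apex=5.041, x_land=47.723, impact vy=-10.041
  bounce: vy ← 0.57·10.041 = 5.723
Arc 3: start y=0.000, vy=5.723 → t=1.145, apex=1.638, x_land=58.677, impact vy=-5.723
  bounce: vy ← 0.57·5.723 = 3.262
Arc 4: start y=0.000, vy=3.262 → t=0.652, apex=0.532, x_land=64.921, impact vy=-3.262
  bounce: vy ← 0.57·3.262 = 1.860
Arc 5: start y=0.000, vy=1.860 → t=0.372, apex=0.173, x_land=68.481, impact vy=-1.860
  bounce: vy ← 0.57·1.860 = 1.060
Arc 6: start y=0.000, vy=1.060 → t=0.212, apex=0.056, x_land=70.509, impact vy=-1.060
  bounce: vy ← 0.57·1.060 = 0.604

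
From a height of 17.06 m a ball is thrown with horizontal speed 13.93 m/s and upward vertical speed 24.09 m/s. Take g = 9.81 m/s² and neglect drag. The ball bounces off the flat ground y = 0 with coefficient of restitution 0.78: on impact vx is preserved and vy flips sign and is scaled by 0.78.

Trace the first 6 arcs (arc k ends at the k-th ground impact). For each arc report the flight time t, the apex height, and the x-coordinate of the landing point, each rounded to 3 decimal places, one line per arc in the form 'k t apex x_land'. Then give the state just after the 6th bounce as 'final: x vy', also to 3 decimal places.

1 5.539 46.638 77.161
2 4.810 28.375 144.169
3 3.752 17.263 196.436
4 2.927 10.503 237.204
5 2.283 6.390 269.003
6 1.781 3.888 293.806
final: 293.806 6.812

Arc 1: start y=17.060, vy=24.090 → t=5.539, apex=46.638, x_land=77.161, impact vy=-30.250
  bounce: vy ← 0.78·30.250 = 23.595
Arc 2: start y=0.000, vy=23.595 → t=4.810, apex=28.375, x_land=144.169, impact vy=-23.595
  bounce: vy ← 0.78·23.595 = 18.404
Arc 3: start y=0.000, vy=18.404 → t=3.752, apex=17.263, x_land=196.436, impact vy=-18.404
  bounce: vy ← 0.78·18.404 = 14.355
Arc 4: start y=0.000, vy=14.355 → t=2.927, apex=10.503, x_land=237.204, impact vy=-14.355
  bounce: vy ← 0.78·14.355 = 11.197
Arc 5: start y=0.000, vy=11.197 → t=2.283, apex=6.390, x_land=269.003, impact vy=-11.197
  bounce: vy ← 0.78·11.197 = 8.734
Arc 6: start y=0.000, vy=8.734 → t=1.781, apex=3.888, x_land=293.806, impact vy=-8.734
  bounce: vy ← 0.78·8.734 = 6.812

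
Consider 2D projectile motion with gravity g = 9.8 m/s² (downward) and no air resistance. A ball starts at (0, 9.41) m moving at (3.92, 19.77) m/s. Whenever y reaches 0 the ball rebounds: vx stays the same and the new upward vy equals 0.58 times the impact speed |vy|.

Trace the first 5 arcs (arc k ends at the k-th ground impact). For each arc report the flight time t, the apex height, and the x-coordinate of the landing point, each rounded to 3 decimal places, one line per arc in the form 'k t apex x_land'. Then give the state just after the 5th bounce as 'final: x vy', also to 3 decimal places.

1 4.465 29.351 17.502
2 2.839 9.874 28.631
3 1.647 3.322 35.086
4 0.955 1.117 38.830
5 0.554 0.376 41.001
final: 41.001 1.574

Arc 1: start y=9.410, vy=19.770 → t=4.465, apex=29.351, x_land=17.502, impact vy=-23.985
  bounce: vy ← 0.58·23.985 = 13.911
Arc 2: start y=0.000, vy=13.911 → t=2.839, apex=9.874, x_land=28.631, impact vy=-13.911
  bounce: vy ← 0.58·13.911 = 8.069
Arc 3: start y=0.000, vy=8.069 → t=1.647, apex=3.322, x_land=35.086, impact vy=-8.069
  bounce: vy ← 0.58·8.069 = 4.680
Arc 4: start y=0.000, vy=4.680 → t=0.955, apex=1.117, x_land=38.830, impact vy=-4.680
  bounce: vy ← 0.58·4.680 = 2.714
Arc 5: start y=0.000, vy=2.714 → t=0.554, apex=0.376, x_land=41.001, impact vy=-2.714
  bounce: vy ← 0.58·2.714 = 1.574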